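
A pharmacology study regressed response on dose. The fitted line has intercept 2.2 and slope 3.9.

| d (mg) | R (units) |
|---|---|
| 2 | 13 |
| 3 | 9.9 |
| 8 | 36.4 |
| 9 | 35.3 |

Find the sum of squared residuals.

d=2: R̂ = 2.2 + 3.9·2 = 10; e = 13 − 10 = 3
d=3: R̂ = 2.2 + 3.9·3 = 13.9; e = 9.9 − 13.9 = -4
d=8: R̂ = 2.2 + 3.9·8 = 33.4; e = 36.4 − 33.4 = 3
d=9: R̂ = 2.2 + 3.9·9 = 37.3; e = 35.3 − 37.3 = -2
SSE = 9 + 16 + 9 + 4 = 38

SSE = 38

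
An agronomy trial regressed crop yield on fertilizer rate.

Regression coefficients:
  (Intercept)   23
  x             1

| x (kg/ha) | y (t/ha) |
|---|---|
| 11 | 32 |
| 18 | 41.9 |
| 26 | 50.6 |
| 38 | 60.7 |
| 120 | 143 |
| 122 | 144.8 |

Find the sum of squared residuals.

x=11: ŷ = 23 + 11 = 34; e = 32 − 34 = -2
x=18: ŷ = 23 + 18 = 41; e = 41.9 − 41 = 0.9
x=26: ŷ = 23 + 26 = 49; e = 50.6 − 49 = 1.6
x=38: ŷ = 23 + 38 = 61; e = 60.7 − 61 = -0.3
x=120: ŷ = 23 + 120 = 143; e = 143 − 143 = 0
x=122: ŷ = 23 + 122 = 145; e = 144.8 − 145 = -0.2
SSE = 4 + 0.81 + 2.56 + 0.09 + 0 + 0.04 = 7.5

SSE = 7.5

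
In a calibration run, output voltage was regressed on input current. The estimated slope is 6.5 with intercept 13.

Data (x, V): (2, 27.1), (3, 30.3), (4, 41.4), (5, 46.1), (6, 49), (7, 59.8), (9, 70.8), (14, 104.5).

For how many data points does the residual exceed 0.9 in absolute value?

x=2: V̂ = 13 + 6.5·2 = 26; e = 27.1 − 26 = 1.1
x=3: V̂ = 13 + 6.5·3 = 32.5; e = 30.3 − 32.5 = -2.2
x=4: V̂ = 13 + 6.5·4 = 39; e = 41.4 − 39 = 2.4
x=5: V̂ = 13 + 6.5·5 = 45.5; e = 46.1 − 45.5 = 0.6
x=6: V̂ = 13 + 6.5·6 = 52; e = 49 − 52 = -3
x=7: V̂ = 13 + 6.5·7 = 58.5; e = 59.8 − 58.5 = 1.3
x=9: V̂ = 13 + 6.5·9 = 71.5; e = 70.8 − 71.5 = -0.7
x=14: V̂ = 13 + 6.5·14 = 104; e = 104.5 − 104 = 0.5
|e| > 0.9: x=2 (|e|=1.1), x=3 (|e|=2.2), x=4 (|e|=2.4), x=6 (|e|=3), x=7 (|e|=1.3) → 5

5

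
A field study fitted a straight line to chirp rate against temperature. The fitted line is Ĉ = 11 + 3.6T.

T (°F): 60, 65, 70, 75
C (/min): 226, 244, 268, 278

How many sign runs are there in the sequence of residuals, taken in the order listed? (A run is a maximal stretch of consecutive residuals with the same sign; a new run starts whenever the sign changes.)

T=60: Ĉ = 11 + 3.6·60 = 227; e = 226 − 227 = -1
T=65: Ĉ = 11 + 3.6·65 = 245; e = 244 − 245 = -1
T=70: Ĉ = 11 + 3.6·70 = 263; e = 268 − 263 = 5
T=75: Ĉ = 11 + 3.6·75 = 281; e = 278 − 281 = -3
Signs: − − + −
Runs: −×2, +×1, −×1 → 3

3 runs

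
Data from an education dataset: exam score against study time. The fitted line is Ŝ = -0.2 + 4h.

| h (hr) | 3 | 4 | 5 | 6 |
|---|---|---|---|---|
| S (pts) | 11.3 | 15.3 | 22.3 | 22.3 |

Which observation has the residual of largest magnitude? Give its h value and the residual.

h=3: Ŝ = -0.2 + 4·3 = 11.8; r = 11.3 − 11.8 = -0.5
h=4: Ŝ = -0.2 + 4·4 = 15.8; r = 15.3 − 15.8 = -0.5
h=5: Ŝ = -0.2 + 4·5 = 19.8; r = 22.3 − 19.8 = 2.5
h=6: Ŝ = -0.2 + 4·6 = 23.8; r = 22.3 − 23.8 = -1.5
Largest |r| is 2.5 at h = 5, residual 2.5.

h = 5, r = 2.5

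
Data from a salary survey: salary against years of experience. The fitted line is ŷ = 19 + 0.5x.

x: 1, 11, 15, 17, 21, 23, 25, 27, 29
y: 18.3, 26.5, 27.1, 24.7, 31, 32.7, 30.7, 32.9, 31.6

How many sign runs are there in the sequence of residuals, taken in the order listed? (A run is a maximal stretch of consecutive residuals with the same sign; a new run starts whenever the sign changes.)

x=1: ŷ = 19 + 0.5·1 = 19.5; r = 18.3 − 19.5 = -1.2
x=11: ŷ = 19 + 0.5·11 = 24.5; r = 26.5 − 24.5 = 2
x=15: ŷ = 19 + 0.5·15 = 26.5; r = 27.1 − 26.5 = 0.6
x=17: ŷ = 19 + 0.5·17 = 27.5; r = 24.7 − 27.5 = -2.8
x=21: ŷ = 19 + 0.5·21 = 29.5; r = 31 − 29.5 = 1.5
x=23: ŷ = 19 + 0.5·23 = 30.5; r = 32.7 − 30.5 = 2.2
x=25: ŷ = 19 + 0.5·25 = 31.5; r = 30.7 − 31.5 = -0.8
x=27: ŷ = 19 + 0.5·27 = 32.5; r = 32.9 − 32.5 = 0.4
x=29: ŷ = 19 + 0.5·29 = 33.5; r = 31.6 − 33.5 = -1.9
Signs: − + + − + + − + −
Runs: −×1, +×2, −×1, +×2, −×1, +×1, −×1 → 7

7 runs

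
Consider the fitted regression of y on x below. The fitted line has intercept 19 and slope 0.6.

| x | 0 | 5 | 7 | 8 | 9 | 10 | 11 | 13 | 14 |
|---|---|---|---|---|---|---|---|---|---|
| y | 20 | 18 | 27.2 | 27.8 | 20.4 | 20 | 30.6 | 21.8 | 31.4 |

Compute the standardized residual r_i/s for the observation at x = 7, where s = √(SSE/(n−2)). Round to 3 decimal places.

0.847

x=0: ŷ = 19 + 0.6·0 = 19; r = 20 − 19 = 1
x=5: ŷ = 19 + 0.6·5 = 22; r = 18 − 22 = -4
x=7: ŷ = 19 + 0.6·7 = 23.2; r = 27.2 − 23.2 = 4
x=8: ŷ = 19 + 0.6·8 = 23.8; r = 27.8 − 23.8 = 4
x=9: ŷ = 19 + 0.6·9 = 24.4; r = 20.4 − 24.4 = -4
x=10: ŷ = 19 + 0.6·10 = 25; r = 20 − 25 = -5
x=11: ŷ = 19 + 0.6·11 = 25.6; r = 30.6 − 25.6 = 5
x=13: ŷ = 19 + 0.6·13 = 26.8; r = 21.8 − 26.8 = -5
x=14: ŷ = 19 + 0.6·14 = 27.4; r = 31.4 − 27.4 = 4
SSE = 1 + 16 + 16 + 16 + 16 + 25 + 25 + 25 + 16 = 156
s = √(156/7) = 4.72077
r/s = 4 / 4.72077 = 0.847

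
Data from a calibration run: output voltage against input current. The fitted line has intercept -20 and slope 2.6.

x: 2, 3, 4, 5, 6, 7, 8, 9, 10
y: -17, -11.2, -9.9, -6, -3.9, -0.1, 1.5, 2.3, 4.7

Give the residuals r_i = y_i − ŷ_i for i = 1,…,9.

-2.2, 1, -0.3, 1, 0.5, 1.7, 0.7, -1.1, -1.3

x=2: ŷ = -20 + 2.6·2 = -14.8; r = -17 − (-14.8) = -2.2
x=3: ŷ = -20 + 2.6·3 = -12.2; r = -11.2 − (-12.2) = 1
x=4: ŷ = -20 + 2.6·4 = -9.6; r = -9.9 − (-9.6) = -0.3
x=5: ŷ = -20 + 2.6·5 = -7; r = -6 − (-7) = 1
x=6: ŷ = -20 + 2.6·6 = -4.4; r = -3.9 − (-4.4) = 0.5
x=7: ŷ = -20 + 2.6·7 = -1.8; r = -0.1 − (-1.8) = 1.7
x=8: ŷ = -20 + 2.6·8 = 0.8; r = 1.5 − 0.8 = 0.7
x=9: ŷ = -20 + 2.6·9 = 3.4; r = 2.3 − 3.4 = -1.1
x=10: ŷ = -20 + 2.6·10 = 6; r = 4.7 − 6 = -1.3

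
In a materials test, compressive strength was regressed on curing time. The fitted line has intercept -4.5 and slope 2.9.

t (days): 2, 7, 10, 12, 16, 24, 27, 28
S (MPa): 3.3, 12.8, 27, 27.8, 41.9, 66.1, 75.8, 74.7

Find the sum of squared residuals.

SSE = 34.5

t=2: Ŝ = -4.5 + 2.9·2 = 1.3; r = 3.3 − 1.3 = 2
t=7: Ŝ = -4.5 + 2.9·7 = 15.8; r = 12.8 − 15.8 = -3
t=10: Ŝ = -4.5 + 2.9·10 = 24.5; r = 27 − 24.5 = 2.5
t=12: Ŝ = -4.5 + 2.9·12 = 30.3; r = 27.8 − 30.3 = -2.5
t=16: Ŝ = -4.5 + 2.9·16 = 41.9; r = 41.9 − 41.9 = 0
t=24: Ŝ = -4.5 + 2.9·24 = 65.1; r = 66.1 − 65.1 = 1
t=27: Ŝ = -4.5 + 2.9·27 = 73.8; r = 75.8 − 73.8 = 2
t=28: Ŝ = -4.5 + 2.9·28 = 76.7; r = 74.7 − 76.7 = -2
SSE = 4 + 9 + 6.25 + 6.25 + 0 + 1 + 4 + 4 = 34.5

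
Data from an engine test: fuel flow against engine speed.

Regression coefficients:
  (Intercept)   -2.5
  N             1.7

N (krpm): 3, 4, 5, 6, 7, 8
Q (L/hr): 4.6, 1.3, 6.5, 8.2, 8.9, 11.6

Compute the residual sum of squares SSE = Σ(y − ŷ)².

SSE = 14

N=3: Q̂ = -2.5 + 1.7·3 = 2.6; e = 4.6 − 2.6 = 2
N=4: Q̂ = -2.5 + 1.7·4 = 4.3; e = 1.3 − 4.3 = -3
N=5: Q̂ = -2.5 + 1.7·5 = 6; e = 6.5 − 6 = 0.5
N=6: Q̂ = -2.5 + 1.7·6 = 7.7; e = 8.2 − 7.7 = 0.5
N=7: Q̂ = -2.5 + 1.7·7 = 9.4; e = 8.9 − 9.4 = -0.5
N=8: Q̂ = -2.5 + 1.7·8 = 11.1; e = 11.6 − 11.1 = 0.5
SSE = 4 + 9 + 0.25 + 0.25 + 0.25 + 0.25 = 14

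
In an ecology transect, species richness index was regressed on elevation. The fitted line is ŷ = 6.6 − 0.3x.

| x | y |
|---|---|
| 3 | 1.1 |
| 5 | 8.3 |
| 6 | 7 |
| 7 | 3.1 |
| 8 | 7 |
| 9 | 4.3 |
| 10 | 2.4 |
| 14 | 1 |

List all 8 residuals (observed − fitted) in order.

x=3: ŷ = 6.6 − 0.3·3 = 5.7; r = 1.1 − 5.7 = -4.6
x=5: ŷ = 6.6 − 0.3·5 = 5.1; r = 8.3 − 5.1 = 3.2
x=6: ŷ = 6.6 − 0.3·6 = 4.8; r = 7 − 4.8 = 2.2
x=7: ŷ = 6.6 − 0.3·7 = 4.5; r = 3.1 − 4.5 = -1.4
x=8: ŷ = 6.6 − 0.3·8 = 4.2; r = 7 − 4.2 = 2.8
x=9: ŷ = 6.6 − 0.3·9 = 3.9; r = 4.3 − 3.9 = 0.4
x=10: ŷ = 6.6 − 0.3·10 = 3.6; r = 2.4 − 3.6 = -1.2
x=14: ŷ = 6.6 − 0.3·14 = 2.4; r = 1 − 2.4 = -1.4

-4.6, 3.2, 2.2, -1.4, 2.8, 0.4, -1.2, -1.4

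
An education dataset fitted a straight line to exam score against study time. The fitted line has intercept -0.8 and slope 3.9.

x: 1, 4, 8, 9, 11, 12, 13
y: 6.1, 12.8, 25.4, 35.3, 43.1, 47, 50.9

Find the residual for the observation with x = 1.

r = 3

ŷ = -0.8 + 3.9·1 = 3.1
r = 6.1 − 3.1 = 3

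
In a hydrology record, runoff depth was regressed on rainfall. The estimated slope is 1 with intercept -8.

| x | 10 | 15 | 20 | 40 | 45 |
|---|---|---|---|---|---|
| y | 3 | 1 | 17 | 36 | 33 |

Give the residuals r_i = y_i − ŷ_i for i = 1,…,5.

1, -6, 5, 4, -4

x=10: ŷ = -8 + 10 = 2; r = 3 − 2 = 1
x=15: ŷ = -8 + 15 = 7; r = 1 − 7 = -6
x=20: ŷ = -8 + 20 = 12; r = 17 − 12 = 5
x=40: ŷ = -8 + 40 = 32; r = 36 − 32 = 4
x=45: ŷ = -8 + 45 = 37; r = 33 − 37 = -4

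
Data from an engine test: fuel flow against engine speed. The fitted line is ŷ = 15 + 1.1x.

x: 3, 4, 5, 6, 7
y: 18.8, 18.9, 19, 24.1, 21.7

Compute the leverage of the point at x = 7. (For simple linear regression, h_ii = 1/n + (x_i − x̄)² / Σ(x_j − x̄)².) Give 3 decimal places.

x̄ = (3 + 4 + 5 + 6 + 7)/5 = 5
Σ(x − x̄)² = 4 + 1 + 0 + 1 + 4 = 10
h = 1/5 + (2)²/10 = 0.2 + 0.4 = 0.600

h = 0.600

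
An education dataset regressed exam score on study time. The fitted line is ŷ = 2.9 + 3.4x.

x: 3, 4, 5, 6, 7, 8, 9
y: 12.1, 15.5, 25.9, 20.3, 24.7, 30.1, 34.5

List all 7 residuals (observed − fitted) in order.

x=3: ŷ = 2.9 + 3.4·3 = 13.1; e = 12.1 − 13.1 = -1
x=4: ŷ = 2.9 + 3.4·4 = 16.5; e = 15.5 − 16.5 = -1
x=5: ŷ = 2.9 + 3.4·5 = 19.9; e = 25.9 − 19.9 = 6
x=6: ŷ = 2.9 + 3.4·6 = 23.3; e = 20.3 − 23.3 = -3
x=7: ŷ = 2.9 + 3.4·7 = 26.7; e = 24.7 − 26.7 = -2
x=8: ŷ = 2.9 + 3.4·8 = 30.1; e = 30.1 − 30.1 = 0
x=9: ŷ = 2.9 + 3.4·9 = 33.5; e = 34.5 − 33.5 = 1

-1, -1, 6, -3, -2, 0, 1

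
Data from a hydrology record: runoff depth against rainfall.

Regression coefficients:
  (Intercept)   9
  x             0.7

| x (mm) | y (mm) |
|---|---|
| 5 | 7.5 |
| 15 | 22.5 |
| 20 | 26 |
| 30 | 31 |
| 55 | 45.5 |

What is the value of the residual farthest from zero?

x=5: ŷ = 9 + 0.7·5 = 12.5; r = 7.5 − 12.5 = -5
x=15: ŷ = 9 + 0.7·15 = 19.5; r = 22.5 − 19.5 = 3
x=20: ŷ = 9 + 0.7·20 = 23; r = 26 − 23 = 3
x=30: ŷ = 9 + 0.7·30 = 30; r = 31 − 30 = 1
x=55: ŷ = 9 + 0.7·55 = 47.5; r = 45.5 − 47.5 = -2
Largest |r| is 5 at x = 5, residual -5.

r = -5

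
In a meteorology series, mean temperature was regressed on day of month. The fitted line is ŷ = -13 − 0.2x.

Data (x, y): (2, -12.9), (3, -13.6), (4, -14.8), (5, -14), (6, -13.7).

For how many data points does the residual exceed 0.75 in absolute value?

x=2: ŷ = -13 − 0.2·2 = -13.4; r = -12.9 − (-13.4) = 0.5
x=3: ŷ = -13 − 0.2·3 = -13.6; r = -13.6 − (-13.6) = 0
x=4: ŷ = -13 − 0.2·4 = -13.8; r = -14.8 − (-13.8) = -1
x=5: ŷ = -13 − 0.2·5 = -14; r = -14 − (-14) = 0
x=6: ŷ = -13 − 0.2·6 = -14.2; r = -13.7 − (-14.2) = 0.5
|r| > 0.75: x=4 (|r|=1) → 1

1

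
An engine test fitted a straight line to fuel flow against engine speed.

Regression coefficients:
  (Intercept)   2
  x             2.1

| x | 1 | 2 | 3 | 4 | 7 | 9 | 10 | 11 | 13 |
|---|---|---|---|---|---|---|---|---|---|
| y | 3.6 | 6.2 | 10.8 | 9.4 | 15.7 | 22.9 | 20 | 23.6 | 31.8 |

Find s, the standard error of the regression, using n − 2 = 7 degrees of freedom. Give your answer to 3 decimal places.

s = 2.070

x=1: ŷ = 2 + 2.1·1 = 4.1; r = 3.6 − 4.1 = -0.5
x=2: ŷ = 2 + 2.1·2 = 6.2; r = 6.2 − 6.2 = 0
x=3: ŷ = 2 + 2.1·3 = 8.3; r = 10.8 − 8.3 = 2.5
x=4: ŷ = 2 + 2.1·4 = 10.4; r = 9.4 − 10.4 = -1
x=7: ŷ = 2 + 2.1·7 = 16.7; r = 15.7 − 16.7 = -1
x=9: ŷ = 2 + 2.1·9 = 20.9; r = 22.9 − 20.9 = 2
x=10: ŷ = 2 + 2.1·10 = 23; r = 20 − 23 = -3
x=11: ŷ = 2 + 2.1·11 = 25.1; r = 23.6 − 25.1 = -1.5
x=13: ŷ = 2 + 2.1·13 = 29.3; r = 31.8 − 29.3 = 2.5
SSE = 0.25 + 0 + 6.25 + 1 + 1 + 4 + 9 + 2.25 + 6.25 = 30
s = √(30/7) = √4.28571 ≈ 2.070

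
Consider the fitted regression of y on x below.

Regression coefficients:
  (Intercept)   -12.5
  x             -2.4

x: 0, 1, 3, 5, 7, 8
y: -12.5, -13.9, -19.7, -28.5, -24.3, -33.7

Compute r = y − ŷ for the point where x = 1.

r = 1

ŷ = -12.5 − 2.4·1 = -14.9
r = -13.9 − (-14.9) = 1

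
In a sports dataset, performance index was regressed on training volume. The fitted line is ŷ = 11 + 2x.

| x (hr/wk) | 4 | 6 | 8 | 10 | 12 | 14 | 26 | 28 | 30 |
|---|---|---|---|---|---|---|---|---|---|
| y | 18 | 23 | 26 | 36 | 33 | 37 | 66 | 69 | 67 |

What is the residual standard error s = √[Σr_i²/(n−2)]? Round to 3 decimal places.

x=4: ŷ = 11 + 2·4 = 19; r = 18 − 19 = -1
x=6: ŷ = 11 + 2·6 = 23; r = 23 − 23 = 0
x=8: ŷ = 11 + 2·8 = 27; r = 26 − 27 = -1
x=10: ŷ = 11 + 2·10 = 31; r = 36 − 31 = 5
x=12: ŷ = 11 + 2·12 = 35; r = 33 − 35 = -2
x=14: ŷ = 11 + 2·14 = 39; r = 37 − 39 = -2
x=26: ŷ = 11 + 2·26 = 63; r = 66 − 63 = 3
x=28: ŷ = 11 + 2·28 = 67; r = 69 − 67 = 2
x=30: ŷ = 11 + 2·30 = 71; r = 67 − 71 = -4
SSE = 1 + 0 + 1 + 25 + 4 + 4 + 9 + 4 + 16 = 64
s = √(64/7) = √9.14286 ≈ 3.024

s = 3.024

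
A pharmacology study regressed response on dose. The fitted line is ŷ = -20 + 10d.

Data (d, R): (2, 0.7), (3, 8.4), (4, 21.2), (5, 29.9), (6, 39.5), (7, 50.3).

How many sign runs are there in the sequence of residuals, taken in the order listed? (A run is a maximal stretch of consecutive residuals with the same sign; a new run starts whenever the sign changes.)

5 runs

d=2: ŷ = -20 + 10·2 = 0; e = 0.7 − 0 = 0.7
d=3: ŷ = -20 + 10·3 = 10; e = 8.4 − 10 = -1.6
d=4: ŷ = -20 + 10·4 = 20; e = 21.2 − 20 = 1.2
d=5: ŷ = -20 + 10·5 = 30; e = 29.9 − 30 = -0.1
d=6: ŷ = -20 + 10·6 = 40; e = 39.5 − 40 = -0.5
d=7: ŷ = -20 + 10·7 = 50; e = 50.3 − 50 = 0.3
Signs: + − + − − +
Runs: +×1, −×1, +×1, −×2, +×1 → 5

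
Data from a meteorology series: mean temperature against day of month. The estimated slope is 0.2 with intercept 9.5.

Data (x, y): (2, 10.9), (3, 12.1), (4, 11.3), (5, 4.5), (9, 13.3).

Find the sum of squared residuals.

x=2: ŷ = 9.5 + 0.2·2 = 9.9; e = 10.9 − 9.9 = 1
x=3: ŷ = 9.5 + 0.2·3 = 10.1; e = 12.1 − 10.1 = 2
x=4: ŷ = 9.5 + 0.2·4 = 10.3; e = 11.3 − 10.3 = 1
x=5: ŷ = 9.5 + 0.2·5 = 10.5; e = 4.5 − 10.5 = -6
x=9: ŷ = 9.5 + 0.2·9 = 11.3; e = 13.3 − 11.3 = 2
SSE = 1 + 4 + 1 + 36 + 4 = 46

SSE = 46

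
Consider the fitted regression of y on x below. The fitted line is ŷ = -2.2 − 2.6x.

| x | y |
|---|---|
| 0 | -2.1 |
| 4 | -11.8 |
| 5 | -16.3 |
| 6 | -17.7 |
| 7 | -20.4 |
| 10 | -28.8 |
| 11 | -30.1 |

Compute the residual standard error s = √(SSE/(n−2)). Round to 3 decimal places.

s = 0.738

x=0: ŷ = -2.2 − 2.6·0 = -2.2; e = -2.1 − (-2.2) = 0.1
x=4: ŷ = -2.2 − 2.6·4 = -12.6; e = -11.8 − (-12.6) = 0.8
x=5: ŷ = -2.2 − 2.6·5 = -15.2; e = -16.3 − (-15.2) = -1.1
x=6: ŷ = -2.2 − 2.6·6 = -17.8; e = -17.7 − (-17.8) = 0.1
x=7: ŷ = -2.2 − 2.6·7 = -20.4; e = -20.4 − (-20.4) = 0
x=10: ŷ = -2.2 − 2.6·10 = -28.2; e = -28.8 − (-28.2) = -0.6
x=11: ŷ = -2.2 − 2.6·11 = -30.8; e = -30.1 − (-30.8) = 0.7
SSE = 0.01 + 0.64 + 1.21 + 0.01 + 0 + 0.36 + 0.49 = 2.72
s = √(2.72/5) = √0.544 ≈ 0.738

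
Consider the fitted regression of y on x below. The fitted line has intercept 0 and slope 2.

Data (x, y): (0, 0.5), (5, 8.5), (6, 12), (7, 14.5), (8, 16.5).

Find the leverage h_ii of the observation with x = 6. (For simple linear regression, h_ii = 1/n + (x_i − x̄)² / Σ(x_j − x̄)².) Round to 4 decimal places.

x̄ = (0 + 5 + 6 + 7 + 8)/5 = 5.2
Σ(x − x̄)² = 27.04 + 0.04 + 0.64 + 3.24 + 7.84 = 38.8
h = 1/5 + (0.8)²/38.8 = 0.2 + 0.0164948 = 0.2165

h = 0.2165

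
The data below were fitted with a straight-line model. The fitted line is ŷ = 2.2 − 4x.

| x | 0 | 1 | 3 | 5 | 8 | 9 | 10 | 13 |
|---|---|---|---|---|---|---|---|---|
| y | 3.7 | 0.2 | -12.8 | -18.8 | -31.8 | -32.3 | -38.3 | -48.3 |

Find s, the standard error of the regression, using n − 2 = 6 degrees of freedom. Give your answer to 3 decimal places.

x=0: ŷ = 2.2 − 4·0 = 2.2; r = 3.7 − 2.2 = 1.5
x=1: ŷ = 2.2 − 4·1 = -1.8; r = 0.2 − (-1.8) = 2
x=3: ŷ = 2.2 − 4·3 = -9.8; r = -12.8 − (-9.8) = -3
x=5: ŷ = 2.2 − 4·5 = -17.8; r = -18.8 − (-17.8) = -1
x=8: ŷ = 2.2 − 4·8 = -29.8; r = -31.8 − (-29.8) = -2
x=9: ŷ = 2.2 − 4·9 = -33.8; r = -32.3 − (-33.8) = 1.5
x=10: ŷ = 2.2 − 4·10 = -37.8; r = -38.3 − (-37.8) = -0.5
x=13: ŷ = 2.2 − 4·13 = -49.8; r = -48.3 − (-49.8) = 1.5
SSE = 2.25 + 4 + 9 + 1 + 4 + 2.25 + 0.25 + 2.25 = 25
s = √(25/6) = √4.16667 ≈ 2.041

s = 2.041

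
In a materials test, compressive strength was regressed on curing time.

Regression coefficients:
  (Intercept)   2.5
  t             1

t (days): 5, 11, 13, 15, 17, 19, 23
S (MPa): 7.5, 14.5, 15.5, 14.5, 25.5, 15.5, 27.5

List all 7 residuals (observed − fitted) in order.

0, 1, 0, -3, 6, -6, 2

t=5: Ŝ = 2.5 + 5 = 7.5; e = 7.5 − 7.5 = 0
t=11: Ŝ = 2.5 + 11 = 13.5; e = 14.5 − 13.5 = 1
t=13: Ŝ = 2.5 + 13 = 15.5; e = 15.5 − 15.5 = 0
t=15: Ŝ = 2.5 + 15 = 17.5; e = 14.5 − 17.5 = -3
t=17: Ŝ = 2.5 + 17 = 19.5; e = 25.5 − 19.5 = 6
t=19: Ŝ = 2.5 + 19 = 21.5; e = 15.5 − 21.5 = -6
t=23: Ŝ = 2.5 + 23 = 25.5; e = 27.5 − 25.5 = 2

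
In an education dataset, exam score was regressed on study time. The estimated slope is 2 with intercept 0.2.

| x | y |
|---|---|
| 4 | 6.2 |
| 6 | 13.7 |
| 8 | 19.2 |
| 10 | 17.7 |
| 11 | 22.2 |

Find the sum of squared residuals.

SSE = 21.5

x=4: ŷ = 0.2 + 2·4 = 8.2; e = 6.2 − 8.2 = -2
x=6: ŷ = 0.2 + 2·6 = 12.2; e = 13.7 − 12.2 = 1.5
x=8: ŷ = 0.2 + 2·8 = 16.2; e = 19.2 − 16.2 = 3
x=10: ŷ = 0.2 + 2·10 = 20.2; e = 17.7 − 20.2 = -2.5
x=11: ŷ = 0.2 + 2·11 = 22.2; e = 22.2 − 22.2 = 0
SSE = 4 + 2.25 + 9 + 6.25 + 0 = 21.5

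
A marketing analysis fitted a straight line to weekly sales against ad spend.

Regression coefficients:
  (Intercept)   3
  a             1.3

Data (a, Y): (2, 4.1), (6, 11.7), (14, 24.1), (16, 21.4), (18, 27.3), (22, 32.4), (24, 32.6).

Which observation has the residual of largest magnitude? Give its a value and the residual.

a = 14, r = 2.9

a=2: Ŷ = 3 + 1.3·2 = 5.6; r = 4.1 − 5.6 = -1.5
a=6: Ŷ = 3 + 1.3·6 = 10.8; r = 11.7 − 10.8 = 0.9
a=14: Ŷ = 3 + 1.3·14 = 21.2; r = 24.1 − 21.2 = 2.9
a=16: Ŷ = 3 + 1.3·16 = 23.8; r = 21.4 − 23.8 = -2.4
a=18: Ŷ = 3 + 1.3·18 = 26.4; r = 27.3 − 26.4 = 0.9
a=22: Ŷ = 3 + 1.3·22 = 31.6; r = 32.4 − 31.6 = 0.8
a=24: Ŷ = 3 + 1.3·24 = 34.2; r = 32.6 − 34.2 = -1.6
Largest |r| is 2.9 at a = 14, residual 2.9.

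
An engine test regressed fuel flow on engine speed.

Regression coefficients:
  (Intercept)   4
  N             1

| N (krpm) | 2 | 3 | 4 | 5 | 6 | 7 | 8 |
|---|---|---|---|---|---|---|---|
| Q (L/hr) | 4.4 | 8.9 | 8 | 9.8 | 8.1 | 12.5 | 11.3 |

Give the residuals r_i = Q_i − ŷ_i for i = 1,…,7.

N=2: ŷ = 4 + 2 = 6; r = 4.4 − 6 = -1.6
N=3: ŷ = 4 + 3 = 7; r = 8.9 − 7 = 1.9
N=4: ŷ = 4 + 4 = 8; r = 8 − 8 = 0
N=5: ŷ = 4 + 5 = 9; r = 9.8 − 9 = 0.8
N=6: ŷ = 4 + 6 = 10; r = 8.1 − 10 = -1.9
N=7: ŷ = 4 + 7 = 11; r = 12.5 − 11 = 1.5
N=8: ŷ = 4 + 8 = 12; r = 11.3 − 12 = -0.7

-1.6, 1.9, 0, 0.8, -1.9, 1.5, -0.7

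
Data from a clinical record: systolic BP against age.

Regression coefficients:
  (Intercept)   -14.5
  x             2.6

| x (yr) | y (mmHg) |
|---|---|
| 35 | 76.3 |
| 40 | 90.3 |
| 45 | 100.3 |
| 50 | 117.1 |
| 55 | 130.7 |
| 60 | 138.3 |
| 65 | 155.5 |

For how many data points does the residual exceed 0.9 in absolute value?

x=35: ŷ = -14.5 + 2.6·35 = 76.5; e = 76.3 − 76.5 = -0.2
x=40: ŷ = -14.5 + 2.6·40 = 89.5; e = 90.3 − 89.5 = 0.8
x=45: ŷ = -14.5 + 2.6·45 = 102.5; e = 100.3 − 102.5 = -2.2
x=50: ŷ = -14.5 + 2.6·50 = 115.5; e = 117.1 − 115.5 = 1.6
x=55: ŷ = -14.5 + 2.6·55 = 128.5; e = 130.7 − 128.5 = 2.2
x=60: ŷ = -14.5 + 2.6·60 = 141.5; e = 138.3 − 141.5 = -3.2
x=65: ŷ = -14.5 + 2.6·65 = 154.5; e = 155.5 − 154.5 = 1
|e| > 0.9: x=45 (|e|=2.2), x=50 (|e|=1.6), x=55 (|e|=2.2), x=60 (|e|=3.2), x=65 (|e|=1) → 5

5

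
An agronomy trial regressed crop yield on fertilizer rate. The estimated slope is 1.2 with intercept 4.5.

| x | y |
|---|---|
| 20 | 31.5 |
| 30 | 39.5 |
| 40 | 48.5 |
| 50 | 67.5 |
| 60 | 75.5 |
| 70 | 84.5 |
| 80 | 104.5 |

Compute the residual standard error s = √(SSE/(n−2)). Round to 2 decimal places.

s = 3.69

x=20: ŷ = 4.5 + 1.2·20 = 28.5; e = 31.5 − 28.5 = 3
x=30: ŷ = 4.5 + 1.2·30 = 40.5; e = 39.5 − 40.5 = -1
x=40: ŷ = 4.5 + 1.2·40 = 52.5; e = 48.5 − 52.5 = -4
x=50: ŷ = 4.5 + 1.2·50 = 64.5; e = 67.5 − 64.5 = 3
x=60: ŷ = 4.5 + 1.2·60 = 76.5; e = 75.5 − 76.5 = -1
x=70: ŷ = 4.5 + 1.2·70 = 88.5; e = 84.5 − 88.5 = -4
x=80: ŷ = 4.5 + 1.2·80 = 100.5; e = 104.5 − 100.5 = 4
SSE = 9 + 1 + 16 + 9 + 1 + 16 + 16 = 68
s = √(68/5) = √13.6 ≈ 3.69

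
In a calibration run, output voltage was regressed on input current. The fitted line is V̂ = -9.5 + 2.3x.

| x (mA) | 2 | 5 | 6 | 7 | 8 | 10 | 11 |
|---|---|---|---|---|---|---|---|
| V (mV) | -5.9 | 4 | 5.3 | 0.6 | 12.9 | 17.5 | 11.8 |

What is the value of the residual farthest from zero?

x=2: V̂ = -9.5 + 2.3·2 = -4.9; r = -5.9 − (-4.9) = -1
x=5: V̂ = -9.5 + 2.3·5 = 2; r = 4 − 2 = 2
x=6: V̂ = -9.5 + 2.3·6 = 4.3; r = 5.3 − 4.3 = 1
x=7: V̂ = -9.5 + 2.3·7 = 6.6; r = 0.6 − 6.6 = -6
x=8: V̂ = -9.5 + 2.3·8 = 8.9; r = 12.9 − 8.9 = 4
x=10: V̂ = -9.5 + 2.3·10 = 13.5; r = 17.5 − 13.5 = 4
x=11: V̂ = -9.5 + 2.3·11 = 15.8; r = 11.8 − 15.8 = -4
Largest |r| is 6 at x = 7, residual -6.

r = -6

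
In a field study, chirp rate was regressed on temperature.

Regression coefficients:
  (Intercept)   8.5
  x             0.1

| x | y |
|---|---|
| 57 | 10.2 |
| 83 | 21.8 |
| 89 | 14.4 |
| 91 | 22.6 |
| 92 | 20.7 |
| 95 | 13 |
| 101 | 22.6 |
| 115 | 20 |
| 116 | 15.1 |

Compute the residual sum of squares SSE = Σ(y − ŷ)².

SSE = 150

x=57: ŷ = 8.5 + 0.1·57 = 14.2; e = 10.2 − 14.2 = -4
x=83: ŷ = 8.5 + 0.1·83 = 16.8; e = 21.8 − 16.8 = 5
x=89: ŷ = 8.5 + 0.1·89 = 17.4; e = 14.4 − 17.4 = -3
x=91: ŷ = 8.5 + 0.1·91 = 17.6; e = 22.6 − 17.6 = 5
x=92: ŷ = 8.5 + 0.1·92 = 17.7; e = 20.7 − 17.7 = 3
x=95: ŷ = 8.5 + 0.1·95 = 18; e = 13 − 18 = -5
x=101: ŷ = 8.5 + 0.1·101 = 18.6; e = 22.6 − 18.6 = 4
x=115: ŷ = 8.5 + 0.1·115 = 20; e = 20 − 20 = 0
x=116: ŷ = 8.5 + 0.1·116 = 20.1; e = 15.1 − 20.1 = -5
SSE = 16 + 25 + 9 + 25 + 9 + 25 + 16 + 0 + 25 = 150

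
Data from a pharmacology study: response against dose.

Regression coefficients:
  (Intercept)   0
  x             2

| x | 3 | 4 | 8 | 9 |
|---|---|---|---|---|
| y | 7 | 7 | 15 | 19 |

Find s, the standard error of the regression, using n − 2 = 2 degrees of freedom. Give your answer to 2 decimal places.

s = 1.41

x=3: ŷ = 2·3 = 6; r = 7 − 6 = 1
x=4: ŷ = 2·4 = 8; r = 7 − 8 = -1
x=8: ŷ = 2·8 = 16; r = 15 − 16 = -1
x=9: ŷ = 2·9 = 18; r = 19 − 18 = 1
SSE = 1 + 1 + 1 + 1 = 4
s = √(4/2) = √2 ≈ 1.41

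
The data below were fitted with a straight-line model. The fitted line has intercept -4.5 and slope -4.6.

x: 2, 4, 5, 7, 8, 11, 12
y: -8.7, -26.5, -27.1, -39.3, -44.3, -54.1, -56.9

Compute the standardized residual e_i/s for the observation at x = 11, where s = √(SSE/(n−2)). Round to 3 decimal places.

x=2: ŷ = -4.5 − 4.6·2 = -13.7; e = -8.7 − (-13.7) = 5
x=4: ŷ = -4.5 − 4.6·4 = -22.9; e = -26.5 − (-22.9) = -3.6
x=5: ŷ = -4.5 − 4.6·5 = -27.5; e = -27.1 − (-27.5) = 0.4
x=7: ŷ = -4.5 − 4.6·7 = -36.7; e = -39.3 − (-36.7) = -2.6
x=8: ŷ = -4.5 − 4.6·8 = -41.3; e = -44.3 − (-41.3) = -3
x=11: ŷ = -4.5 − 4.6·11 = -55.1; e = -54.1 − (-55.1) = 1
x=12: ŷ = -4.5 − 4.6·12 = -59.7; e = -56.9 − (-59.7) = 2.8
SSE = 25 + 12.96 + 0.16 + 6.76 + 9 + 1 + 7.84 = 62.72
s = √(62.72/5) = 3.54175
e/s = 1 / 3.54175 = 0.282

0.282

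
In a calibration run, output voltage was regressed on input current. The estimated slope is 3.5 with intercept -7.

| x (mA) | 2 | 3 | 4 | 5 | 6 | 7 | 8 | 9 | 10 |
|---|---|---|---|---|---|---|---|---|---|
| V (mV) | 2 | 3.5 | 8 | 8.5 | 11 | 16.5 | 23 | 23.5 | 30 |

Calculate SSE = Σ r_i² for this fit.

SSE = 28

x=2: ŷ = -7 + 3.5·2 = 0; r = 2 − 0 = 2
x=3: ŷ = -7 + 3.5·3 = 3.5; r = 3.5 − 3.5 = 0
x=4: ŷ = -7 + 3.5·4 = 7; r = 8 − 7 = 1
x=5: ŷ = -7 + 3.5·5 = 10.5; r = 8.5 − 10.5 = -2
x=6: ŷ = -7 + 3.5·6 = 14; r = 11 − 14 = -3
x=7: ŷ = -7 + 3.5·7 = 17.5; r = 16.5 − 17.5 = -1
x=8: ŷ = -7 + 3.5·8 = 21; r = 23 − 21 = 2
x=9: ŷ = -7 + 3.5·9 = 24.5; r = 23.5 − 24.5 = -1
x=10: ŷ = -7 + 3.5·10 = 28; r = 30 − 28 = 2
SSE = 4 + 0 + 1 + 4 + 9 + 1 + 4 + 1 + 4 = 28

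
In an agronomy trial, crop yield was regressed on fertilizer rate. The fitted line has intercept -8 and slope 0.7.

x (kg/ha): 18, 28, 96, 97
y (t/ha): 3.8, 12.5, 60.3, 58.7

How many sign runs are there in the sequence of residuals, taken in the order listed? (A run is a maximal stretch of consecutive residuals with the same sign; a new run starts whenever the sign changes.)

3 runs

x=18: ŷ = -8 + 0.7·18 = 4.6; e = 3.8 − 4.6 = -0.8
x=28: ŷ = -8 + 0.7·28 = 11.6; e = 12.5 − 11.6 = 0.9
x=96: ŷ = -8 + 0.7·96 = 59.2; e = 60.3 − 59.2 = 1.1
x=97: ŷ = -8 + 0.7·97 = 59.9; e = 58.7 − 59.9 = -1.2
Signs: − + + −
Runs: −×1, +×2, −×1 → 3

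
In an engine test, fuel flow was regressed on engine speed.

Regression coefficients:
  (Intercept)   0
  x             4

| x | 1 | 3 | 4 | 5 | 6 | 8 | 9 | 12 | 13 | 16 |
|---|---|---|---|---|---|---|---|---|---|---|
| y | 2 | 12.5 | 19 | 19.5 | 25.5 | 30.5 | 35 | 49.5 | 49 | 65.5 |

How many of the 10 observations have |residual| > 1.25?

7

x=1: ŷ = 4·1 = 4; e = 2 − 4 = -2
x=3: ŷ = 4·3 = 12; e = 12.5 − 12 = 0.5
x=4: ŷ = 4·4 = 16; e = 19 − 16 = 3
x=5: ŷ = 4·5 = 20; e = 19.5 − 20 = -0.5
x=6: ŷ = 4·6 = 24; e = 25.5 − 24 = 1.5
x=8: ŷ = 4·8 = 32; e = 30.5 − 32 = -1.5
x=9: ŷ = 4·9 = 36; e = 35 − 36 = -1
x=12: ŷ = 4·12 = 48; e = 49.5 − 48 = 1.5
x=13: ŷ = 4·13 = 52; e = 49 − 52 = -3
x=16: ŷ = 4·16 = 64; e = 65.5 − 64 = 1.5
|e| > 1.25: x=1 (|e|=2), x=4 (|e|=3), x=6 (|e|=1.5), x=8 (|e|=1.5), x=12 (|e|=1.5), x=13 (|e|=3), x=16 (|e|=1.5) → 7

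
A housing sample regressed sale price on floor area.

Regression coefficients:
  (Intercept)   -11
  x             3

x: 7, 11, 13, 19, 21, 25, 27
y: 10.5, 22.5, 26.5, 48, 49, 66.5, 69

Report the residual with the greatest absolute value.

e = -3

x=7: ŷ = -11 + 3·7 = 10; e = 10.5 − 10 = 0.5
x=11: ŷ = -11 + 3·11 = 22; e = 22.5 − 22 = 0.5
x=13: ŷ = -11 + 3·13 = 28; e = 26.5 − 28 = -1.5
x=19: ŷ = -11 + 3·19 = 46; e = 48 − 46 = 2
x=21: ŷ = -11 + 3·21 = 52; e = 49 − 52 = -3
x=25: ŷ = -11 + 3·25 = 64; e = 66.5 − 64 = 2.5
x=27: ŷ = -11 + 3·27 = 70; e = 69 − 70 = -1
Largest |e| is 3 at x = 21, residual -3.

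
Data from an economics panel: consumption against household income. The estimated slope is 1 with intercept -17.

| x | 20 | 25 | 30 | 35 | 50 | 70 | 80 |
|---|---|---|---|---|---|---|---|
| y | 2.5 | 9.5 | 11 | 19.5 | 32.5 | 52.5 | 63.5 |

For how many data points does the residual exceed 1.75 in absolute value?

1

x=20: ŷ = -17 + 20 = 3; r = 2.5 − 3 = -0.5
x=25: ŷ = -17 + 25 = 8; r = 9.5 − 8 = 1.5
x=30: ŷ = -17 + 30 = 13; r = 11 − 13 = -2
x=35: ŷ = -17 + 35 = 18; r = 19.5 − 18 = 1.5
x=50: ŷ = -17 + 50 = 33; r = 32.5 − 33 = -0.5
x=70: ŷ = -17 + 70 = 53; r = 52.5 − 53 = -0.5
x=80: ŷ = -17 + 80 = 63; r = 63.5 − 63 = 0.5
|r| > 1.75: x=30 (|r|=2) → 1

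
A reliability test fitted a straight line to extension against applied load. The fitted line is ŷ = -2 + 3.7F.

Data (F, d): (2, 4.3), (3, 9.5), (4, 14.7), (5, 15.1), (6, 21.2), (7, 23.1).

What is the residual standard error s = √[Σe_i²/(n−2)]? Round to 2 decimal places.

s = 1.46

F=2: ŷ = -2 + 3.7·2 = 5.4; e = 4.3 − 5.4 = -1.1
F=3: ŷ = -2 + 3.7·3 = 9.1; e = 9.5 − 9.1 = 0.4
F=4: ŷ = -2 + 3.7·4 = 12.8; e = 14.7 − 12.8 = 1.9
F=5: ŷ = -2 + 3.7·5 = 16.5; e = 15.1 − 16.5 = -1.4
F=6: ŷ = -2 + 3.7·6 = 20.2; e = 21.2 − 20.2 = 1
F=7: ŷ = -2 + 3.7·7 = 23.9; e = 23.1 − 23.9 = -0.8
SSE = 1.21 + 0.16 + 3.61 + 1.96 + 1 + 0.64 = 8.58
s = √(8.58/4) = √2.145 ≈ 1.46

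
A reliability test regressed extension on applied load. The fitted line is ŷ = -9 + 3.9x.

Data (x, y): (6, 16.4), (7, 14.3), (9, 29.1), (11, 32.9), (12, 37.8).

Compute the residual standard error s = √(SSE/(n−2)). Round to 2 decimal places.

s = 3.16

x=6: ŷ = -9 + 3.9·6 = 14.4; e = 16.4 − 14.4 = 2
x=7: ŷ = -9 + 3.9·7 = 18.3; e = 14.3 − 18.3 = -4
x=9: ŷ = -9 + 3.9·9 = 26.1; e = 29.1 − 26.1 = 3
x=11: ŷ = -9 + 3.9·11 = 33.9; e = 32.9 − 33.9 = -1
x=12: ŷ = -9 + 3.9·12 = 37.8; e = 37.8 − 37.8 = 0
SSE = 4 + 16 + 9 + 1 + 0 = 30
s = √(30/3) = √10 ≈ 3.16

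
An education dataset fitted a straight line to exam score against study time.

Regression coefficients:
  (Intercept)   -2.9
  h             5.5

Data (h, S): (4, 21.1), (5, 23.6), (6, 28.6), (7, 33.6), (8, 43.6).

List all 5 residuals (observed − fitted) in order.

h=4: Ŝ = -2.9 + 5.5·4 = 19.1; r = 21.1 − 19.1 = 2
h=5: Ŝ = -2.9 + 5.5·5 = 24.6; r = 23.6 − 24.6 = -1
h=6: Ŝ = -2.9 + 5.5·6 = 30.1; r = 28.6 − 30.1 = -1.5
h=7: Ŝ = -2.9 + 5.5·7 = 35.6; r = 33.6 − 35.6 = -2
h=8: Ŝ = -2.9 + 5.5·8 = 41.1; r = 43.6 − 41.1 = 2.5

2, -1, -1.5, -2, 2.5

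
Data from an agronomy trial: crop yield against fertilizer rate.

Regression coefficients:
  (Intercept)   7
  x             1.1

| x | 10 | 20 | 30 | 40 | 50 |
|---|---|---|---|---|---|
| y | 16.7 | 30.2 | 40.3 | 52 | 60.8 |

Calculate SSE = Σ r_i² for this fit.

SSE = 5.66

x=10: ŷ = 7 + 1.1·10 = 18; r = 16.7 − 18 = -1.3
x=20: ŷ = 7 + 1.1·20 = 29; r = 30.2 − 29 = 1.2
x=30: ŷ = 7 + 1.1·30 = 40; r = 40.3 − 40 = 0.3
x=40: ŷ = 7 + 1.1·40 = 51; r = 52 − 51 = 1
x=50: ŷ = 7 + 1.1·50 = 62; r = 60.8 − 62 = -1.2
SSE = 1.69 + 1.44 + 0.09 + 1 + 1.44 = 5.66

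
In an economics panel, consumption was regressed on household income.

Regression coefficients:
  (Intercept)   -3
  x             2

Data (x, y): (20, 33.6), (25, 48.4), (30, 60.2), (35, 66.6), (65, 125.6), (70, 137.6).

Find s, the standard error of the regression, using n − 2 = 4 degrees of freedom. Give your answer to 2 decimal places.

x=20: ŷ = -3 + 2·20 = 37; r = 33.6 − 37 = -3.4
x=25: ŷ = -3 + 2·25 = 47; r = 48.4 − 47 = 1.4
x=30: ŷ = -3 + 2·30 = 57; r = 60.2 − 57 = 3.2
x=35: ŷ = -3 + 2·35 = 67; r = 66.6 − 67 = -0.4
x=65: ŷ = -3 + 2·65 = 127; r = 125.6 − 127 = -1.4
x=70: ŷ = -3 + 2·70 = 137; r = 137.6 − 137 = 0.6
SSE = 11.56 + 1.96 + 10.24 + 0.16 + 1.96 + 0.36 = 26.24
s = √(26.24/4) = √6.56 ≈ 2.56

s = 2.56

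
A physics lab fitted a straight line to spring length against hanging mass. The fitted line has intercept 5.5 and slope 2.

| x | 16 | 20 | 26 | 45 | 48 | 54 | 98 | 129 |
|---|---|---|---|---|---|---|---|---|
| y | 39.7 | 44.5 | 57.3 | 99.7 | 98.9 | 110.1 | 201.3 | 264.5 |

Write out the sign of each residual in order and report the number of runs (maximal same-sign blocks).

x=16: ŷ = 5.5 + 2·16 = 37.5; e = 39.7 − 37.5 = 2.2
x=20: ŷ = 5.5 + 2·20 = 45.5; e = 44.5 − 45.5 = -1
x=26: ŷ = 5.5 + 2·26 = 57.5; e = 57.3 − 57.5 = -0.2
x=45: ŷ = 5.5 + 2·45 = 95.5; e = 99.7 − 95.5 = 4.2
x=48: ŷ = 5.5 + 2·48 = 101.5; e = 98.9 − 101.5 = -2.6
x=54: ŷ = 5.5 + 2·54 = 113.5; e = 110.1 − 113.5 = -3.4
x=98: ŷ = 5.5 + 2·98 = 201.5; e = 201.3 − 201.5 = -0.2
x=129: ŷ = 5.5 + 2·129 = 263.5; e = 264.5 − 263.5 = 1
Signs: + − − + − − − +
Runs: +×1, −×2, +×1, −×3, +×1 → 5

5 runs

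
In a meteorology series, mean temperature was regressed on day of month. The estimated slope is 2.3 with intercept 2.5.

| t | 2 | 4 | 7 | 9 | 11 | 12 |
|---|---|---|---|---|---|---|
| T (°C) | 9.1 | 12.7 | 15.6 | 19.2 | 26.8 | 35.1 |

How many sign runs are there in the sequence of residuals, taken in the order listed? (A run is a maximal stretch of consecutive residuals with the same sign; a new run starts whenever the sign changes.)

t=2: ŷ = 2.5 + 2.3·2 = 7.1; r = 9.1 − 7.1 = 2
t=4: ŷ = 2.5 + 2.3·4 = 11.7; r = 12.7 − 11.7 = 1
t=7: ŷ = 2.5 + 2.3·7 = 18.6; r = 15.6 − 18.6 = -3
t=9: ŷ = 2.5 + 2.3·9 = 23.2; r = 19.2 − 23.2 = -4
t=11: ŷ = 2.5 + 2.3·11 = 27.8; r = 26.8 − 27.8 = -1
t=12: ŷ = 2.5 + 2.3·12 = 30.1; r = 35.1 − 30.1 = 5
Signs: + + − − − +
Runs: +×2, −×3, +×1 → 3

3 runs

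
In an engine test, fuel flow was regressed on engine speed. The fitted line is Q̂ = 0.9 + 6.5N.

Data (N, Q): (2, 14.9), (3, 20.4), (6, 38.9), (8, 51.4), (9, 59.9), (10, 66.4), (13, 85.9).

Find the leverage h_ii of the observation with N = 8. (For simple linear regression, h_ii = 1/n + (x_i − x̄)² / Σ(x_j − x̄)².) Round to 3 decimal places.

N̄ = (2 + 3 + 6 + 8 + 9 + 10 + 13)/7 = 7.28571
Σ(N − N̄)² = 27.9388 + 18.3673 + 1.65306 + 0.510204 + 2.93878 + 7.36735 + 32.6531 = 91.4286
h = 1/7 + (0.714286)²/91.4286 = 0.142857 + 0.00558036 = 0.148

h = 0.148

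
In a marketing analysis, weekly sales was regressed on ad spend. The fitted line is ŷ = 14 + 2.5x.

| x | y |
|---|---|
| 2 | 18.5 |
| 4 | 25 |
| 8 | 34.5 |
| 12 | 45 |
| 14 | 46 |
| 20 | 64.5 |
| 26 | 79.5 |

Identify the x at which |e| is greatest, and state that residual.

x=2: ŷ = 14 + 2.5·2 = 19; e = 18.5 − 19 = -0.5
x=4: ŷ = 14 + 2.5·4 = 24; e = 25 − 24 = 1
x=8: ŷ = 14 + 2.5·8 = 34; e = 34.5 − 34 = 0.5
x=12: ŷ = 14 + 2.5·12 = 44; e = 45 − 44 = 1
x=14: ŷ = 14 + 2.5·14 = 49; e = 46 − 49 = -3
x=20: ŷ = 14 + 2.5·20 = 64; e = 64.5 − 64 = 0.5
x=26: ŷ = 14 + 2.5·26 = 79; e = 79.5 − 79 = 0.5
Largest |e| is 3 at x = 14, residual -3.

x = 14, e = -3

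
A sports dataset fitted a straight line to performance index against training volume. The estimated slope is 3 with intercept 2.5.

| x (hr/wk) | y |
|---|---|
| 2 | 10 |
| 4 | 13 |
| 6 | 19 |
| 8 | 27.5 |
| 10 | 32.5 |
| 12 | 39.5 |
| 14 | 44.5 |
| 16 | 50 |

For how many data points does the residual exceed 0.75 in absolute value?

5

x=2: ŷ = 2.5 + 3·2 = 8.5; e = 10 − 8.5 = 1.5
x=4: ŷ = 2.5 + 3·4 = 14.5; e = 13 − 14.5 = -1.5
x=6: ŷ = 2.5 + 3·6 = 20.5; e = 19 − 20.5 = -1.5
x=8: ŷ = 2.5 + 3·8 = 26.5; e = 27.5 − 26.5 = 1
x=10: ŷ = 2.5 + 3·10 = 32.5; e = 32.5 − 32.5 = 0
x=12: ŷ = 2.5 + 3·12 = 38.5; e = 39.5 − 38.5 = 1
x=14: ŷ = 2.5 + 3·14 = 44.5; e = 44.5 − 44.5 = 0
x=16: ŷ = 2.5 + 3·16 = 50.5; e = 50 − 50.5 = -0.5
|e| > 0.75: x=2 (|e|=1.5), x=4 (|e|=1.5), x=6 (|e|=1.5), x=8 (|e|=1), x=12 (|e|=1) → 5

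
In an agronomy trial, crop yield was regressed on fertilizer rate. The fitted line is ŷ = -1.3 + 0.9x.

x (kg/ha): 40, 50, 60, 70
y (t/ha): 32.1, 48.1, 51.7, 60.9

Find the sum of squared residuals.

x=40: ŷ = -1.3 + 0.9·40 = 34.7; r = 32.1 − 34.7 = -2.6
x=50: ŷ = -1.3 + 0.9·50 = 43.7; r = 48.1 − 43.7 = 4.4
x=60: ŷ = -1.3 + 0.9·60 = 52.7; r = 51.7 − 52.7 = -1
x=70: ŷ = -1.3 + 0.9·70 = 61.7; r = 60.9 − 61.7 = -0.8
SSE = 6.76 + 19.36 + 1 + 0.64 = 27.76

SSE = 27.76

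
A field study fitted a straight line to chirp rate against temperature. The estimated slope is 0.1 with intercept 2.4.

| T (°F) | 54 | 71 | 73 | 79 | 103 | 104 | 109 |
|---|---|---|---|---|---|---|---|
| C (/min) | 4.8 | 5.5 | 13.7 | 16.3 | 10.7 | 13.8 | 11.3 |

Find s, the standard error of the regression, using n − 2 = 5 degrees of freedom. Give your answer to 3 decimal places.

s = 4.147

T=54: ŷ = 2.4 + 0.1·54 = 7.8; r = 4.8 − 7.8 = -3
T=71: ŷ = 2.4 + 0.1·71 = 9.5; r = 5.5 − 9.5 = -4
T=73: ŷ = 2.4 + 0.1·73 = 9.7; r = 13.7 − 9.7 = 4
T=79: ŷ = 2.4 + 0.1·79 = 10.3; r = 16.3 − 10.3 = 6
T=103: ŷ = 2.4 + 0.1·103 = 12.7; r = 10.7 − 12.7 = -2
T=104: ŷ = 2.4 + 0.1·104 = 12.8; r = 13.8 − 12.8 = 1
T=109: ŷ = 2.4 + 0.1·109 = 13.3; r = 11.3 − 13.3 = -2
SSE = 9 + 16 + 16 + 36 + 4 + 1 + 4 = 86
s = √(86/5) = √17.2 ≈ 4.147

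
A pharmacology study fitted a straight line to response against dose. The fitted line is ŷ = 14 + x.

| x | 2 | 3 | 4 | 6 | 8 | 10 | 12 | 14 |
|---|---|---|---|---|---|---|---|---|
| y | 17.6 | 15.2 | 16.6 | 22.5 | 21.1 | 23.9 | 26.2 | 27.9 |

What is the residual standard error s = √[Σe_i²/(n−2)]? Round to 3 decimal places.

s = 1.575

x=2: ŷ = 14 + 2 = 16; e = 17.6 − 16 = 1.6
x=3: ŷ = 14 + 3 = 17; e = 15.2 − 17 = -1.8
x=4: ŷ = 14 + 4 = 18; e = 16.6 − 18 = -1.4
x=6: ŷ = 14 + 6 = 20; e = 22.5 − 20 = 2.5
x=8: ŷ = 14 + 8 = 22; e = 21.1 − 22 = -0.9
x=10: ŷ = 14 + 10 = 24; e = 23.9 − 24 = -0.1
x=12: ŷ = 14 + 12 = 26; e = 26.2 − 26 = 0.2
x=14: ŷ = 14 + 14 = 28; e = 27.9 − 28 = -0.1
SSE = 2.56 + 3.24 + 1.96 + 6.25 + 0.81 + 0.01 + 0.04 + 0.01 = 14.88
s = √(14.88/6) = √2.48 ≈ 1.575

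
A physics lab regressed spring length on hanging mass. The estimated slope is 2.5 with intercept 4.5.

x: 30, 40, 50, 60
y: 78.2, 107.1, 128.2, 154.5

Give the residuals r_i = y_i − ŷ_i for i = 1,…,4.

x=30: ŷ = 4.5 + 2.5·30 = 79.5; r = 78.2 − 79.5 = -1.3
x=40: ŷ = 4.5 + 2.5·40 = 104.5; r = 107.1 − 104.5 = 2.6
x=50: ŷ = 4.5 + 2.5·50 = 129.5; r = 128.2 − 129.5 = -1.3
x=60: ŷ = 4.5 + 2.5·60 = 154.5; r = 154.5 − 154.5 = 0

-1.3, 2.6, -1.3, 0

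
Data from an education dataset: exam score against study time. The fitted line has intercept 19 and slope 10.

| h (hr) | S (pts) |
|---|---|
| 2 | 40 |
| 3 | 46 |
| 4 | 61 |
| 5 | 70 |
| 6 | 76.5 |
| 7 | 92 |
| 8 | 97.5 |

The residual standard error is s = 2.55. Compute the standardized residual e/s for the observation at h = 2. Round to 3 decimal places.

Ŝ = 19 + 10·2 = 39
e = 40 − 39 = 1
e/s = 1 / 2.55 = 0.392

0.392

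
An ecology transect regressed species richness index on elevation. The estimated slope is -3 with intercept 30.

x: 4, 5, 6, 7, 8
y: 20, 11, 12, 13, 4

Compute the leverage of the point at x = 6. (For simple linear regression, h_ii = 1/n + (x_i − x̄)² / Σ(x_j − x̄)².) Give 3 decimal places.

x̄ = (4 + 5 + 6 + 7 + 8)/5 = 6
Σ(x − x̄)² = 4 + 1 + 0 + 1 + 4 = 10
h = 1/5 + (0)²/10 = 0.2 + 0 = 0.200

h = 0.200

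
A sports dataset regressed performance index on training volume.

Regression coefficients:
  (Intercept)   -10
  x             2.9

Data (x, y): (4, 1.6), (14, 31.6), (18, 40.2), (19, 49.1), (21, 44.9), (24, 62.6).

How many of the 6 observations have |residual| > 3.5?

x=4: ŷ = -10 + 2.9·4 = 1.6; r = 1.6 − 1.6 = 0
x=14: ŷ = -10 + 2.9·14 = 30.6; r = 31.6 − 30.6 = 1
x=18: ŷ = -10 + 2.9·18 = 42.2; r = 40.2 − 42.2 = -2
x=19: ŷ = -10 + 2.9·19 = 45.1; r = 49.1 − 45.1 = 4
x=21: ŷ = -10 + 2.9·21 = 50.9; r = 44.9 − 50.9 = -6
x=24: ŷ = -10 + 2.9·24 = 59.6; r = 62.6 − 59.6 = 3
|r| > 3.5: x=19 (|r|=4), x=21 (|r|=6) → 2

2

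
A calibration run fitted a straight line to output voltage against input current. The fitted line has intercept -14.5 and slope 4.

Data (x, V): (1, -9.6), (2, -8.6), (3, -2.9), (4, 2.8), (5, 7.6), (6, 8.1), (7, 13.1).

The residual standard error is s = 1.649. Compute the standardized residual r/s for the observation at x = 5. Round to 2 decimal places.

V̂ = -14.5 + 4·5 = 5.5
r = 7.6 − 5.5 = 2.1
r/s = 2.1 / 1.649 = 1.27

1.27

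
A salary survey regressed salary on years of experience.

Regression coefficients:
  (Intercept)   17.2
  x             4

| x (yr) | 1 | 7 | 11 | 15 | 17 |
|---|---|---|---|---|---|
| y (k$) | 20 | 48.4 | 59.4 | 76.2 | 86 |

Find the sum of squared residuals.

x=1: ŷ = 17.2 + 4·1 = 21.2; r = 20 − 21.2 = -1.2
x=7: ŷ = 17.2 + 4·7 = 45.2; r = 48.4 − 45.2 = 3.2
x=11: ŷ = 17.2 + 4·11 = 61.2; r = 59.4 − 61.2 = -1.8
x=15: ŷ = 17.2 + 4·15 = 77.2; r = 76.2 − 77.2 = -1
x=17: ŷ = 17.2 + 4·17 = 85.2; r = 86 − 85.2 = 0.8
SSE = 1.44 + 10.24 + 3.24 + 1 + 0.64 = 16.56

SSE = 16.56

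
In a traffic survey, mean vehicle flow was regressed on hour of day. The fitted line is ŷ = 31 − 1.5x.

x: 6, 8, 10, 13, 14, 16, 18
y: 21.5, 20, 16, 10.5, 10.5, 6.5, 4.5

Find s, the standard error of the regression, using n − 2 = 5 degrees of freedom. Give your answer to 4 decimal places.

s = 0.7746

x=6: ŷ = 31 − 1.5·6 = 22; e = 21.5 − 22 = -0.5
x=8: ŷ = 31 − 1.5·8 = 19; e = 20 − 19 = 1
x=10: ŷ = 31 − 1.5·10 = 16; e = 16 − 16 = 0
x=13: ŷ = 31 − 1.5·13 = 11.5; e = 10.5 − 11.5 = -1
x=14: ŷ = 31 − 1.5·14 = 10; e = 10.5 − 10 = 0.5
x=16: ŷ = 31 − 1.5·16 = 7; e = 6.5 − 7 = -0.5
x=18: ŷ = 31 − 1.5·18 = 4; e = 4.5 − 4 = 0.5
SSE = 0.25 + 1 + 0 + 1 + 0.25 + 0.25 + 0.25 = 3
s = √(3/5) = √0.6 ≈ 0.7746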